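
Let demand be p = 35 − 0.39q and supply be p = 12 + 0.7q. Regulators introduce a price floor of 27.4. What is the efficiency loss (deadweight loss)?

1.42

Competitive equilibrium: 35 − 0.39q = 12 + 0.7q → q* = 21.1009, p* = 26.7706.
At the floor p = 27.4, quantity demanded = (35 − 27.4)/0.39 = 19.4872.
Sellers' marginal cost at q' = 19.4872: 12 + 0.7·19.4872 = 25.641.
Δq = 21.1009 − 19.4872 = 1.6137; wedge = 27.4 − 25.641 = 1.759.
DWL = ½ × 1.6137 × 1.759 = 1.42.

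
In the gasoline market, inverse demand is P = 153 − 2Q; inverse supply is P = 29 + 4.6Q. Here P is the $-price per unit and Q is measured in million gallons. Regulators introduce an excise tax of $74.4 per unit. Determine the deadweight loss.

Competitive equilibrium: 153 − 2Q = 29 + 4.6Q → Q* = 18.78788, P* = 115.42424.
With the tax, the buyer price exceeds the seller price by 74.4: (153 − 2Q) − (29 + 4.6Q) = 74.4 → Q' = 7.51515.
ΔQ = 18.78788 − 7.51515 = 11.27273; the wedge equals the tax, 74.4.
DWL = ½ × 11.27273 × 74.4 = $419.35 million.

$419.35 million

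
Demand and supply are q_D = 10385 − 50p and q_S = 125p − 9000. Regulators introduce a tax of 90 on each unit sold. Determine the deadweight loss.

In inverse form: demand p = 207.7 − 0.02q, supply p = 72 + 0.008q.
Competitive equilibrium: 207.7 − 0.02q = 72 + 0.008q → q* = 4846.4286, p* = 110.7714.
With the tax, the buyer price exceeds the seller price by 90: (207.7 − 0.02q) − (72 + 0.008q) = 90 → q' = 1632.1429.
Δq = 4846.4286 − 1632.1429 = 3214.2857; the wedge equals the tax, 90.
Welfare loss = ½ × 3214.2857 × 90 = 144642.86.

144642.86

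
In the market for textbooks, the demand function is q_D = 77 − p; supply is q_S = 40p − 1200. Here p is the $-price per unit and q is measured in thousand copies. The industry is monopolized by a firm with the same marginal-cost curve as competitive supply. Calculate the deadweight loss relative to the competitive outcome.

$262.78 thousand

In inverse form: demand p = 77 − q, supply p = 30 + 0.025q.
Competitive equilibrium: 77 − q = 30 + 0.025q → q* = 45.8537, p* = 31.1463.
Marginal revenue: MR = 77 − 2q. Set MR = MC: 77 − 2q = 30 + 0.025q → q_m = 23.2099.
Price p_m = 77 − 1·23.2099 = 53.7901; MC(q_m) = 30 + 0.025·23.2099 = 30.5802.
Competitive q* = 45.8537, so Δq = 22.6438; wedge = 53.7901 − 30.5802 = 23.2099.
Welfare loss = ½ × 22.6438 × 23.2099 = $262.78 thousand.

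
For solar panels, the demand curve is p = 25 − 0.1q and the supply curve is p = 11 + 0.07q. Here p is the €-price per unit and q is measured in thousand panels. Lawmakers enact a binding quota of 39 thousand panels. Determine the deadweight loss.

Competitive equilibrium: 25 − 0.1q = 11 + 0.07q → q* = 82.3529, p* = 16.7647.
At q = 39: demand price = 25 − 0.1·39 = 21.1; supply price = 11 + 0.07·39 = 13.73.
Δq = 82.3529 − 39 = 43.3529; wedge = 21.1 − 13.73 = 7.37.
Welfare loss = ½ × 43.3529 × 7.37 = €159.76 thousand.

€159.76 thousand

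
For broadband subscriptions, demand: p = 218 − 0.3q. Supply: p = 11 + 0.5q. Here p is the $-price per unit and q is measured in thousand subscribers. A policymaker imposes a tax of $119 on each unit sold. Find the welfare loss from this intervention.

Competitive equilibrium: 218 − 0.3q = 11 + 0.5q → q* = 258.75, p* = 140.375.
With the tax, the buyer price exceeds the seller price by 119: (218 − 0.3q) − (11 + 0.5q) = 119 → q' = 110.
Δq = 258.75 − 110 = 148.75; the wedge equals the tax, 119.
The triangle = ½ × 148.75 × 119 = $8850.625 thousand.

$8850.625 thousand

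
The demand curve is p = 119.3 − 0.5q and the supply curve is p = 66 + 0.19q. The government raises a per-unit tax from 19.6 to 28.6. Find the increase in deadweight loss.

Competitive equilibrium: 119.3 − 0.5q = 66 + 0.19q → q* = 77.2464, p* = 80.6768.
For a per-unit tax t: Δq = t/0.69, so DWL = ½·t·(t/0.69) = t²/1.38.
At t = 19.6: DWL = 278.377. At t = 28.6: DWL = 592.725.
Increase = 592.725 − 278.377 = 314.35.

314.35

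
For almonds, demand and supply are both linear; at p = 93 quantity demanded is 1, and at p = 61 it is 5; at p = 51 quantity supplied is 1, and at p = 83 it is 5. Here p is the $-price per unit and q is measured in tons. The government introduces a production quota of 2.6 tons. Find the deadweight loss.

Demand slope = (61 − 93)/(5 − 1) = −8, so p = 101 − 8q.
Supply slope = (83 − 51)/(5 − 1) = 8, so p = 43 + 8q.
Competitive equilibrium: 101 − 8q = 43 + 8q → q* = 3.625, p* = 72.
At q = 2.6: demand price = 101 − 8·2.6 = 80.2; supply price = 43 + 8·2.6 = 63.8.
Δq = 3.625 − 2.6 = 1.025; wedge = 80.2 − 63.8 = 16.4.
The triangle = ½ × 1.025 × 16.4 = $8.405.

$8.405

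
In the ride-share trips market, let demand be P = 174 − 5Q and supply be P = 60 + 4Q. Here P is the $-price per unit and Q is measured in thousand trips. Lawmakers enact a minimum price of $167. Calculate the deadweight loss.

Competitive equilibrium: 174 − 5Q = 60 + 4Q → Q* = 12.6667, P* = 110.6667.
At the floor P = 167, quantity demanded = (174 − 167)/5 = 1.4.
Sellers' marginal cost at Q' = 1.4: 60 + 4·1.4 = 65.6.
ΔQ = 12.6667 − 1.4 = 11.2667; wedge = 167 − 65.6 = 101.4.
DWL = ½ × 11.2667 × 101.4 = $571.22 thousand.

$571.22 thousand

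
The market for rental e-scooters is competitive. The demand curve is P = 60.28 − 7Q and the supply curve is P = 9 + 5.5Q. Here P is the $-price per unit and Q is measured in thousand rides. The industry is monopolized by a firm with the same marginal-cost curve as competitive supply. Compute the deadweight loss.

$13.55 thousand

Competitive equilibrium: 60.28 − 7Q = 9 + 5.5Q → Q* = 4.1024, P* = 31.5632.
Marginal revenue: MR = 60.28 − 14Q. Set MR = MC: 60.28 − 14Q = 9 + 5.5Q → Q_m = 2.62974.
Price P_m = 60.28 − 7·2.62974 = 41.87182; MC(Q_m) = 9 + 5.5·2.62974 = 23.46357.
Competitive Q* = 4.1024, so ΔQ = 1.47266; wedge = 41.87182 − 23.46357 = 18.40825.
DWL = ½ × 1.47266 × 18.40825 = $13.55 thousand.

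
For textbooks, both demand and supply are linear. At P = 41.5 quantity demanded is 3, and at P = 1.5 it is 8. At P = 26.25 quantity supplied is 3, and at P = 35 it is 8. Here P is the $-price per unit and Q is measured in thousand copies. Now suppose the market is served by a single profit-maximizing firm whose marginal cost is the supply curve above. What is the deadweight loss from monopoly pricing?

$20.63 thousand

Demand slope = (1.5 − 41.5)/(8 − 3) = −8, so P = 65.5 − 8Q.
Supply slope = (35 − 26.25)/(8 − 3) = 1.75, so P = 21 + 1.75Q.
Competitive equilibrium: 65.5 − 8Q = 21 + 1.75Q → Q* = 4.5641, P* = 28.9872.
Marginal revenue: MR = 65.5 − 16Q. Set MR = MC: 65.5 − 16Q = 21 + 1.75Q → Q_m = 2.507.
Price P_m = 65.5 − 8·2.507 = 45.444; MC(Q_m) = 21 + 1.75·2.507 = 25.3873.
Competitive Q* = 4.5641, so ΔQ = 2.0571; wedge = 45.444 − 25.3873 = 20.0567.
DWL = ½ × 2.0571 × 20.0567 = $20.63 thousand.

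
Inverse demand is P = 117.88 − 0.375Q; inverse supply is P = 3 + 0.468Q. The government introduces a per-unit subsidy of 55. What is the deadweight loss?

Competitive equilibrium: 117.88 − 0.375Q = 3 + 0.468Q → Q* = 136.2752, P* = 66.7768.
The subsidy lowers effective supply by 55: P = 0.468Q − 52.
New quantity: 117.88 − 0.375Q = 0.468Q − 52 → Q' = 201.5184.
Overproduction ΔQ = 201.5184 − 136.2752 = 65.2432; wedge = subsidy = 55.
DWL = ½ × 65.2432 × 55 = 1794.19.

1794.19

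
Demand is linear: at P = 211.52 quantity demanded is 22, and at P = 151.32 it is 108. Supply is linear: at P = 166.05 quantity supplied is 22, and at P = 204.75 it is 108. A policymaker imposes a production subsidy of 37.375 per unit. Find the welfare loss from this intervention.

607.34

Demand slope = (151.32 − 211.52)/(108 − 22) = −0.7, so P = 226.92 − 0.7Q.
Supply slope = (204.75 − 166.05)/(108 − 22) = 0.45, so P = 156.15 + 0.45Q.
Competitive equilibrium: 226.92 − 0.7Q = 156.15 + 0.45Q → Q* = 61.5391, P* = 183.8426.
The subsidy lowers effective supply by 37.375: P = 118.775 + 0.45Q.
New quantity: 226.92 − 0.7Q = 118.775 + 0.45Q → Q' = 94.0391.
Overproduction ΔQ = 94.0391 − 61.5391 = 32.5; wedge = subsidy = 37.375.
The triangle = ½ × 32.5 × 37.375 = 607.34.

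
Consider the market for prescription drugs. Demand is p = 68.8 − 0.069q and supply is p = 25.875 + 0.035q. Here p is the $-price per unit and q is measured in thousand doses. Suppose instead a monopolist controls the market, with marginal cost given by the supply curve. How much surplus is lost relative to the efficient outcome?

$1409.17 thousand

Competitive equilibrium: 68.8 − 0.069q = 25.875 + 0.035q → q* = 412.7404, p* = 40.3209.
Marginal revenue: MR = 68.8 − 0.138q. Set MR = MC: 68.8 − 0.138q = 25.875 + 0.035q → q_m = 248.1214.
Price p_m = 68.8 − 0.069·248.1214 = 51.6796; MC(q_m) = 25.875 + 0.035·248.1214 = 34.5592.
Competitive q* = 412.7404, so Δq = 164.619; wedge = 51.6796 − 34.5592 = 17.1204.
DWL = ½ × 164.619 × 17.1204 = $1409.17 thousand.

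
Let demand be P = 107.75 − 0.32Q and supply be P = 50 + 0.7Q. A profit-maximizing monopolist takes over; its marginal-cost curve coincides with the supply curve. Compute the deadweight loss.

93.23

Competitive equilibrium: 107.75 − 0.32Q = 50 + 0.7Q → Q* = 56.6176, P* = 89.6324.
Marginal revenue: MR = 107.75 − 0.64Q. Set MR = MC: 107.75 − 0.64Q = 50 + 0.7Q → Q_m = 43.097.
Price P_m = 107.75 − 0.32·43.097 = 93.959; MC(Q_m) = 50 + 0.7·43.097 = 80.1679.
Competitive Q* = 56.6176, so ΔQ = 13.5206; wedge = 93.959 − 80.1679 = 13.7911.
Deadweight loss = ½ × 13.5206 × 13.7911 = 93.23.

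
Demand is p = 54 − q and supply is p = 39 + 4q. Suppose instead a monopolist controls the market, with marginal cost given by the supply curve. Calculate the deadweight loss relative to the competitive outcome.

0.625

Competitive equilibrium: 54 − q = 39 + 4q → q* = 3, p* = 51.
Marginal revenue: MR = 54 − 2q. Set MR = MC: 54 − 2q = 39 + 4q → q_m = 2.5.
Price p_m = 54 − 1·2.5 = 51.5; MC(q_m) = 39 + 4·2.5 = 49.
Competitive q* = 3, so Δq = 0.5; wedge = 51.5 − 49 = 2.5.
Deadweight loss = ½ × 0.5 × 2.5 = 0.625.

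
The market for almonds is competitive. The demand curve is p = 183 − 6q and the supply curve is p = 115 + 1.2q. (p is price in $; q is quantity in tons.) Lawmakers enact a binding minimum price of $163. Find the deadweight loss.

$134.44

Competitive equilibrium: 183 − 6q = 115 + 1.2q → q* = 9.4444, p* = 126.3333.
At the floor p = 163, quantity demanded = (183 − 163)/6 = 3.3333.
Sellers' marginal cost at q' = 3.3333: 115 + 1.2·3.3333 = 119.
Δq = 9.4444 − 3.3333 = 6.1111; wedge = 163 − 119 = 44.
The triangle = ½ × 6.1111 × 44 = $134.44.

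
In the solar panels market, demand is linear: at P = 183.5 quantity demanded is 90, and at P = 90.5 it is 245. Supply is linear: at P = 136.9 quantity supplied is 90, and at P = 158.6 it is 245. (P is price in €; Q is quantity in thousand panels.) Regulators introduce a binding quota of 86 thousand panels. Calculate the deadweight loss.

Demand slope = (90.5 − 183.5)/(245 − 90) = −0.6, so P = 237.5 − 0.6Q.
Supply slope = (158.6 − 136.9)/(245 − 90) = 0.14, so P = 124.3 + 0.14Q.
Competitive equilibrium: 237.5 − 0.6Q = 124.3 + 0.14Q → Q* = 152.973, P* = 145.7162.
At Q = 86: demand price = 237.5 − 0.6·86 = 185.9; supply price = 124.3 + 0.14·86 = 136.34.
ΔQ = 152.973 − 86 = 66.973; wedge = 185.9 − 136.34 = 49.56.
Deadweight loss = ½ × 66.973 × 49.56 = €1659.59 thousand.

€1659.59 thousand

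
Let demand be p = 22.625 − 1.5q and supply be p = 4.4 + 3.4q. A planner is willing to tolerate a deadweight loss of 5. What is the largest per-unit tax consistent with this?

7

Competitive equilibrium: 22.625 − 1.5q = 4.4 + 3.4q → q* = 3.7194, p* = 17.0459.
A tax t gives Δq = t/4.9 and wedge t, so DWL = t²/9.8.
t²/9.8 = 5 → t² = 49 → t = 7.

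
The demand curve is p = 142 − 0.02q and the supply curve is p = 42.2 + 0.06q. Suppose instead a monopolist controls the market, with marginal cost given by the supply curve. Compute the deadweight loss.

Competitive equilibrium: 142 − 0.02q = 42.2 + 0.06q → q* = 1247.5, p* = 117.05.
Marginal revenue: MR = 142 − 0.04q. Set MR = MC: 142 − 0.04q = 42.2 + 0.06q → q_m = 998.
Price p_m = 142 − 0.02·998 = 122.04; MC(q_m) = 42.2 + 0.06·998 = 102.08.
Competitive q* = 1247.5, so Δq = 249.5; wedge = 122.04 − 102.08 = 19.96.
Welfare loss = ½ × 249.5 × 19.96 = 2490.01.

2490.01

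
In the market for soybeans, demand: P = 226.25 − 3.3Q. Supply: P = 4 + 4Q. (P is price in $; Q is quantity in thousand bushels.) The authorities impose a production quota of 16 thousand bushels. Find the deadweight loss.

Competitive equilibrium: 226.25 − 3.3Q = 4 + 4Q → Q* = 30.4452, P* = 125.7808.
At Q = 16: demand price = 226.25 − 3.3·16 = 173.45; supply price = 4 + 4·16 = 68.
ΔQ = 30.4452 − 16 = 14.4452; wedge = 173.45 − 68 = 105.45.
Deadweight loss = ½ × 14.4452 × 105.45 = $761.62 thousand.

$761.62 thousand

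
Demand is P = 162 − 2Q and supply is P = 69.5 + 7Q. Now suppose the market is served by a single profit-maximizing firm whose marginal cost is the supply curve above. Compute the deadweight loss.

Competitive equilibrium: 162 − 2Q = 69.5 + 7Q → Q* = 10.2778, P* = 141.4444.
Marginal revenue: MR = 162 − 4Q. Set MR = MC: 162 − 4Q = 69.5 + 7Q → Q_m = 8.4091.
Price P_m = 162 − 2·8.4091 = 145.1818; MC(Q_m) = 69.5 + 7·8.4091 = 128.3637.
Competitive Q* = 10.2778, so ΔQ = 1.8687; wedge = 145.1818 − 128.3637 = 16.8181.
Welfare loss = ½ × 1.8687 × 16.8181 = 15.71.

15.71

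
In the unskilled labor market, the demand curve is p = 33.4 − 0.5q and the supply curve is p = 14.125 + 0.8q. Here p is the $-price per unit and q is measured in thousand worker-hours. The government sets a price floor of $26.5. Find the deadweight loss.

Competitive equilibrium: 33.4 − 0.5q = 14.125 + 0.8q → q* = 14.8269, p* = 25.9865.
At the floor p = 26.5, quantity demanded = (33.4 − 26.5)/0.5 = 13.8.
Sellers' marginal cost at q' = 13.8: 14.125 + 0.8·13.8 = 25.165.
Δq = 14.8269 − 13.8 = 1.0269; wedge = 26.5 − 25.165 = 1.335.
DWL = ½ × 1.0269 × 1.335 = $0.69 thousand.

$0.69 thousand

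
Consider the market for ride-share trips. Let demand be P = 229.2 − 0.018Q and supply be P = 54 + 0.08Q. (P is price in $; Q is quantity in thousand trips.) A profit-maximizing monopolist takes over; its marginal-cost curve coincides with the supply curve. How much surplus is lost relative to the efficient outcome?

$3770.87 thousand

Competitive equilibrium: 229.2 − 0.018Q = 54 + 0.08Q → Q* = 1787.7551, P* = 197.0204.
Marginal revenue: MR = 229.2 − 0.036Q. Set MR = MC: 229.2 − 0.036Q = 54 + 0.08Q → Q_m = 1510.3448.
Price P_m = 229.2 − 0.018·1510.3448 = 202.0138; MC(Q_m) = 54 + 0.08·1510.3448 = 174.8276.
Competitive Q* = 1787.7551, so ΔQ = 277.4103; wedge = 202.0138 − 174.8276 = 27.1862.
DWL = ½ × 277.4103 × 27.1862 = $3770.87 thousand.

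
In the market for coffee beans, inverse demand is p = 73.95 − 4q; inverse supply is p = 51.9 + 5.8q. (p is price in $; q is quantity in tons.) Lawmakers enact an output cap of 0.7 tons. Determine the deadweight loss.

Competitive equilibrium: 73.95 − 4q = 51.9 + 5.8q → q* = 2.25, p* = 64.95.
At q = 0.7: demand price = 73.95 − 4·0.7 = 71.15; supply price = 51.9 + 5.8·0.7 = 55.96.
Δq = 2.25 − 0.7 = 1.55; wedge = 71.15 − 55.96 = 15.19.
DWL = ½ × 1.55 × 15.19 = $11.77.

$11.77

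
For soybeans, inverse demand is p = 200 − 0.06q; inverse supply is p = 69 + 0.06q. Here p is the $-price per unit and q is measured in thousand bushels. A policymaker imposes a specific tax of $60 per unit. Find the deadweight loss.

$15000 thousand

Competitive equilibrium: 200 − 0.06q = 69 + 0.06q → q* = 1091.6667, p* = 134.5.
With the tax, the buyer price exceeds the seller price by 60: (200 − 0.06q) − (69 + 0.06q) = 60 → q' = 591.6667.
Δq = 1091.6667 − 591.6667 = 500; the wedge equals the tax, 60.
Welfare loss = ½ × 500 × 60 = $15000 thousand.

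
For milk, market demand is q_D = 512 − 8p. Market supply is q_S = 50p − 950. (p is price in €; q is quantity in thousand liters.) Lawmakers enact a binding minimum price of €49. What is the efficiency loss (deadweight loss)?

In inverse form: demand p = 64 − 0.125q, supply p = 19 + 0.02q.
Competitive equilibrium: 64 − 0.125q = 19 + 0.02q → q* = 310.3448, p* = 25.2069.
At the floor p = 49, quantity demanded = (64 − 49)/0.125 = 120.
Sellers' marginal cost at q' = 120: 19 + 0.02·120 = 21.4.
Δq = 310.3448 − 120 = 190.3448; wedge = 49 − 21.4 = 27.6.
Welfare loss = ½ × 190.3448 × 27.6 = €2626.76 thousand.

€2626.76 thousand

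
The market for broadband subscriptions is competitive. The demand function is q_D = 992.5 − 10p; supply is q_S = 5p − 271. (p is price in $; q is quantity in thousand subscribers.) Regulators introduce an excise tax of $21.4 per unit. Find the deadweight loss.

$763.27 thousand

In inverse form: demand p = 99.25 − 0.1q, supply p = 54.2 + 0.2q.
Competitive equilibrium: 99.25 − 0.1q = 54.2 + 0.2q → q* = 150.1667, p* = 84.2333.
With the tax, the buyer price exceeds the seller price by 21.4: (99.25 − 0.1q) − (54.2 + 0.2q) = 21.4 → q' = 78.8333.
Δq = 150.1667 − 78.8333 = 71.3334; the wedge equals the tax, 21.4.
DWL = ½ × 71.3334 × 21.4 = $763.27 thousand.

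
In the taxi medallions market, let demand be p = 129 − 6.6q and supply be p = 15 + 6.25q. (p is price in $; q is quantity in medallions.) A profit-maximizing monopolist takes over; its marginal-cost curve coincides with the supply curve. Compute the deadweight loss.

Competitive equilibrium: 129 − 6.6q = 15 + 6.25q → q* = 8.8716, p* = 70.4475.
Marginal revenue: MR = 129 − 13.2q. Set MR = MC: 129 − 13.2q = 15 + 6.25q → q_m = 5.8612.
Price p_m = 129 − 6.6·5.8612 = 90.3161; MC(q_m) = 15 + 6.25·5.8612 = 51.6325.
Competitive q* = 8.8716, so Δq = 3.0104; wedge = 90.3161 − 51.6325 = 38.6836.
DWL = ½ × 3.0104 × 38.6836 = $58.23.

$58.23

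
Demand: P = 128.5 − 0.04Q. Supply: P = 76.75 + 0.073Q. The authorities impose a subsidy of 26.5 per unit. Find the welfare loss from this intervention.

3107.30

Competitive equilibrium: 128.5 − 0.04Q = 76.75 + 0.073Q → Q* = 457.9646, P* = 110.1814.
The subsidy lowers effective supply by 26.5: P = 50.25 + 0.073Q.
New quantity: 128.5 − 0.04Q = 50.25 + 0.073Q → Q' = 692.4779.
Overproduction ΔQ = 692.4779 − 457.9646 = 234.5133; wedge = subsidy = 26.5.
The triangle = ½ × 234.5133 × 26.5 = 3107.30.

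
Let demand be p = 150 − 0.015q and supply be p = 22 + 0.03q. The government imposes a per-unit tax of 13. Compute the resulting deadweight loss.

Competitive equilibrium: 150 − 0.015q = 22 + 0.03q → q* = 2844.4444, p* = 107.3333.
With the tax, the buyer price exceeds the seller price by 13: (150 − 0.015q) − (22 + 0.03q) = 13 → q' = 2555.5556.
Δq = 2844.4444 − 2555.5556 = 288.8888; the wedge equals the tax, 13.
Welfare loss = ½ × 288.8888 × 13 = 1877.78.

1877.78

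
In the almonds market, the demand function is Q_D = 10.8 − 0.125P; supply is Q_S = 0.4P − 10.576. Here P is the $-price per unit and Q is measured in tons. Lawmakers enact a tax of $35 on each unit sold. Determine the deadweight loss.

$58.33

In inverse form: demand P = 86.4 − 8Q, supply P = 26.44 + 2.5Q.
Competitive equilibrium: 86.4 − 8Q = 26.44 + 2.5Q → Q* = 5.7105, P* = 40.7162.
With the tax, the buyer price exceeds the seller price by 35: (86.4 − 8Q) − (26.44 + 2.5Q) = 35 → Q' = 2.3771.
ΔQ = 5.7105 − 2.3771 = 3.3334; the wedge equals the tax, 35.
The triangle = ½ × 3.3334 × 35 = $58.33.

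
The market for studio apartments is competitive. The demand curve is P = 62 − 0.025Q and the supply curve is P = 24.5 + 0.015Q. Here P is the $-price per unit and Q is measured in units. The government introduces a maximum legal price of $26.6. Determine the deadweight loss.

$12720.125

Competitive equilibrium: 62 − 0.025Q = 24.5 + 0.015Q → Q* = 937.5, P* = 38.5625.
At the ceiling P = 26.6, quantity supplied = (26.6 − 24.5)/0.015 = 140.
Willingness to pay at Q' = 140: 62 − 0.025·140 = 58.5.
ΔQ = 937.5 − 140 = 797.5; wedge = 58.5 − 26.6 = 31.9.
Welfare loss = ½ × 797.5 × 31.9 = $12720.125.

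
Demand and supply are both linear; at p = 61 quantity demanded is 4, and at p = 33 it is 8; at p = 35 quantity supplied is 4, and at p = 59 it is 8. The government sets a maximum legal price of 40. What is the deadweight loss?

8.85

Demand slope = (33 − 61)/(8 − 4) = −7, so p = 89 − 7q.
Supply slope = (59 − 35)/(8 − 4) = 6, so p = 11 + 6q.
Competitive equilibrium: 89 − 7q = 11 + 6q → q* = 6, p* = 47.
At the ceiling p = 40, quantity supplied = (40 − 11)/6 = 4.8333.
Willingness to pay at q' = 4.8333: 89 − 7·4.8333 = 55.1669.
Δq = 6 − 4.8333 = 1.1667; wedge = 55.1669 − 40 = 15.1669.
The triangle = ½ × 1.1667 × 15.1669 = 8.85.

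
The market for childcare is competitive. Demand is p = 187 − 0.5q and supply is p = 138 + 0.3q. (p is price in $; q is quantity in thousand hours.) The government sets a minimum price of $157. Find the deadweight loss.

Competitive equilibrium: 187 − 0.5q = 138 + 0.3q → q* = 61.25, p* = 156.375.
At the floor p = 157, quantity demanded = (187 − 157)/0.5 = 60.
Sellers' marginal cost at q' = 60: 138 + 0.3·60 = 156.
Δq = 61.25 − 60 = 1.25; wedge = 157 − 156 = 1.
The triangle = ½ × 1.25 × 1 = $0.625 thousand.

$0.625 thousand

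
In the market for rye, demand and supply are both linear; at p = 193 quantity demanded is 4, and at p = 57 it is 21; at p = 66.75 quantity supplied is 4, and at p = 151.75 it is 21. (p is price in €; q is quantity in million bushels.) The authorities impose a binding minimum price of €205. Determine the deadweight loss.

€817.04 million

Demand slope = (57 − 193)/(21 − 4) = −8, so p = 225 − 8q.
Supply slope = (151.75 − 66.75)/(21 − 4) = 5, so p = 46.75 + 5q.
Competitive equilibrium: 225 − 8q = 46.75 + 5q → q* = 13.7115, p* = 115.3077.
At the floor p = 205, quantity demanded = (225 − 205)/8 = 2.5.
Sellers' marginal cost at q' = 2.5: 46.75 + 5·2.5 = 59.25.
Δq = 13.7115 − 2.5 = 11.2115; wedge = 205 − 59.25 = 145.75.
Deadweight loss = ½ × 11.2115 × 145.75 = €817.04 million.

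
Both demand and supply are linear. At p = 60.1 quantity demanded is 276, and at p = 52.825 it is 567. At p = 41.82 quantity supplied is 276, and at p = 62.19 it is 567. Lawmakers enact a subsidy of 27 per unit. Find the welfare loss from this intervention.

3836.84

Demand slope = (52.825 − 60.1)/(567 − 276) = −0.025, so p = 67 − 0.025q.
Supply slope = (62.19 − 41.82)/(567 − 276) = 0.07, so p = 22.5 + 0.07q.
Competitive equilibrium: 67 − 0.025q = 22.5 + 0.07q → q* = 468.4211, p* = 55.2895.
The subsidy lowers effective supply by 27: p = 0.07q − 4.5.
New quantity: 67 − 0.025q = 0.07q − 4.5 → q' = 752.6316.
Overproduction Δq = 752.6316 − 468.4211 = 284.2105; wedge = subsidy = 27.
Deadweight loss = ½ × 284.2105 × 27 = 3836.84.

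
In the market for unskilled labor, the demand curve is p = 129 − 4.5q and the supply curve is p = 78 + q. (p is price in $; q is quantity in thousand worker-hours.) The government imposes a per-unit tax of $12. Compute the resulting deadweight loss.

$13.09 thousand

Competitive equilibrium: 129 − 4.5q = 78 + q → q* = 9.2727, p* = 87.2727.
With the tax, the buyer price exceeds the seller price by 12: (129 − 4.5q) − (78 + q) = 12 → q' = 7.0909.
Δq = 9.2727 − 7.0909 = 2.1818; the wedge equals the tax, 12.
DWL = ½ × 2.1818 × 12 = $13.09 thousand.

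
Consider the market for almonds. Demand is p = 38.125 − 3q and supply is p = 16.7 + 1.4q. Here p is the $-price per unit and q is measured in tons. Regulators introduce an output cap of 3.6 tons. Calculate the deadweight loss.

Competitive equilibrium: 38.125 − 3q = 16.7 + 1.4q → q* = 4.8693, p* = 23.517.
At q = 3.6: demand price = 38.125 − 3·3.6 = 27.325; supply price = 16.7 + 1.4·3.6 = 21.74.
Δq = 4.8693 − 3.6 = 1.2693; wedge = 27.325 − 21.74 = 5.585.
The triangle = ½ × 1.2693 × 5.585 = $3.54.

$3.54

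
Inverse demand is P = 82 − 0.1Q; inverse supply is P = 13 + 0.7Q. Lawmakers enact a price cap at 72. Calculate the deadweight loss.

1.54

Competitive equilibrium: 82 − 0.1Q = 13 + 0.7Q → Q* = 86.25, P* = 73.375.
At the ceiling P = 72, quantity supplied = (72 − 13)/0.7 = 84.2857.
Willingness to pay at Q' = 84.2857: 82 − 0.1·84.2857 = 73.5714.
ΔQ = 86.25 − 84.2857 = 1.9643; wedge = 73.5714 − 72 = 1.5714.
The triangle = ½ × 1.9643 × 1.5714 = 1.54.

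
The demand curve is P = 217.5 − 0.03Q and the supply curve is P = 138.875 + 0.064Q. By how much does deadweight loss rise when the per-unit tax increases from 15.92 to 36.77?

Competitive equilibrium: 217.5 − 0.03Q = 138.875 + 0.064Q → Q* = 836.4362, P* = 192.4069.
For a per-unit tax t: ΔQ = t/0.094, so DWL = ½·t·(t/0.094) = t²/0.188.
At t = 15.92: DWL = 1348.119. At t = 36.77: DWL = 7191.664.
Increase = 7191.664 − 1348.119 = 5843.55.

5843.55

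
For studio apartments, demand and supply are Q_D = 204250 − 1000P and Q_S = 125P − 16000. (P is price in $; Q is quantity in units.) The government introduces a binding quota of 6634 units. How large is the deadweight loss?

$15205.77

In inverse form: demand P = 204.25 − 0.001Q, supply P = 128 + 0.008Q.
Competitive equilibrium: 204.25 − 0.001Q = 128 + 0.008Q → Q* = 8472.2222, P* = 195.7778.
At Q = 6634: demand price = 204.25 − 0.001·6634 = 197.616; supply price = 128 + 0.008·6634 = 181.072.
ΔQ = 8472.2222 − 6634 = 1838.2222; wedge = 197.616 − 181.072 = 16.544.
The triangle = ½ × 1838.2222 × 16.544 = $15205.77.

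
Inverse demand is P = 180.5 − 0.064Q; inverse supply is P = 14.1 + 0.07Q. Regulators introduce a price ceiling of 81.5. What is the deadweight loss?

Competitive equilibrium: 180.5 − 0.064Q = 14.1 + 0.07Q → Q* = 1241.79104, P* = 101.02537.
At the ceiling P = 81.5, quantity supplied = (81.5 − 14.1)/0.07 = 962.85714.
Willingness to pay at Q' = 962.85714: 180.5 − 0.064·962.85714 = 118.87714.
ΔQ = 1241.79104 − 962.85714 = 278.9339; wedge = 118.87714 − 81.5 = 37.37714.
DWL = ½ × 278.9339 × 37.37714 = 5212.88.

5212.88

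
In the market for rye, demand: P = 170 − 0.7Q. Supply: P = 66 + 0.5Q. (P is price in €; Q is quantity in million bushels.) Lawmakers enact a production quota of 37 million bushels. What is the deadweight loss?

Competitive equilibrium: 170 − 0.7Q = 66 + 0.5Q → Q* = 86.6667, P* = 109.3333.
At Q = 37: demand price = 170 − 0.7·37 = 144.1; supply price = 66 + 0.5·37 = 84.5.
ΔQ = 86.6667 − 37 = 49.6667; wedge = 144.1 − 84.5 = 59.6.
DWL = ½ × 49.6667 × 59.6 = €1480.07 million.

€1480.07 million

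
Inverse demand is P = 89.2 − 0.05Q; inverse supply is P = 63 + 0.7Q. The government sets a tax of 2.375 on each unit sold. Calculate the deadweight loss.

3.76

Competitive equilibrium: 89.2 − 0.05Q = 63 + 0.7Q → Q* = 34.9333, P* = 87.4533.
With the tax, the buyer price exceeds the seller price by 2.375: (89.2 − 0.05Q) − (63 + 0.7Q) = 2.375 → Q' = 31.7667.
ΔQ = 34.9333 − 31.7667 = 3.1666; the wedge equals the tax, 2.375.
The triangle = ½ × 3.1666 × 2.375 = 3.76.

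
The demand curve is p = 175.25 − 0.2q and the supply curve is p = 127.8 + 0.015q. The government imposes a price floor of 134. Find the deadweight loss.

Competitive equilibrium: 175.25 − 0.2q = 127.8 + 0.015q → q* = 220.6977, p* = 131.1105.
At the floor p = 134, quantity demanded = (175.25 − 134)/0.2 = 206.25.
Sellers' marginal cost at q' = 206.25: 127.8 + 0.015·206.25 = 130.8938.
Δq = 220.6977 − 206.25 = 14.4477; wedge = 134 − 130.8938 = 3.1062.
The triangle = ½ × 14.4477 × 3.1062 = 22.44.

22.44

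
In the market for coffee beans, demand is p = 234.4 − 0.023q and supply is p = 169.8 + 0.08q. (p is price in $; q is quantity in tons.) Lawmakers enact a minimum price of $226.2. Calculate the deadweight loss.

Competitive equilibrium: 234.4 − 0.023q = 169.8 + 0.08q → q* = 627.18447, p* = 219.97476.
At the floor p = 226.2, quantity demanded = (234.4 − 226.2)/0.023 = 356.52174.
Sellers' marginal cost at q' = 356.52174: 169.8 + 0.08·356.52174 = 198.32174.
Δq = 627.18447 − 356.52174 = 270.66273; wedge = 226.2 − 198.32174 = 27.87826.
DWL = ½ × 270.66273 × 27.87826 = $3772.80.

$3772.80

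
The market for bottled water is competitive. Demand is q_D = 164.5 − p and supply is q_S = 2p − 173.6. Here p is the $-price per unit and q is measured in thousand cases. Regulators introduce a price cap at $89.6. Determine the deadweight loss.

$1600.83 thousand

In inverse form: demand p = 164.5 − q, supply p = 86.8 + 0.5q.
Competitive equilibrium: 164.5 − q = 86.8 + 0.5q → q* = 51.8, p* = 112.7.
At the ceiling p = 89.6, quantity supplied = (89.6 − 86.8)/0.5 = 5.6.
Willingness to pay at q' = 5.6: 164.5 − 1·5.6 = 158.9.
Δq = 51.8 − 5.6 = 46.2; wedge = 158.9 − 89.6 = 69.3.
Welfare loss = ½ × 46.2 × 69.3 = $1600.83 thousand.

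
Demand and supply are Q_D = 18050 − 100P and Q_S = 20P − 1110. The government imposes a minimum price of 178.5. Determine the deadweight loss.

In inverse form: demand P = 180.5 − 0.01Q, supply P = 55.5 + 0.05Q.
Competitive equilibrium: 180.5 − 0.01Q = 55.5 + 0.05Q → Q* = 2083.3333, P* = 159.6667.
At the floor P = 178.5, quantity demanded = (180.5 − 178.5)/0.01 = 200.
Sellers' marginal cost at Q' = 200: 55.5 + 0.05·200 = 65.5.
ΔQ = 2083.3333 − 200 = 1883.3333; wedge = 178.5 − 65.5 = 113.
DWL = ½ × 1883.3333 × 113 = 106408.33.

106408.33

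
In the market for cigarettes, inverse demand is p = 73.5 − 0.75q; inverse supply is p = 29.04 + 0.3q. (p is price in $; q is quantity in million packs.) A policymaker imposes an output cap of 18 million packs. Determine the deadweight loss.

$311.10 million

Competitive equilibrium: 73.5 − 0.75q = 29.04 + 0.3q → q* = 42.3429, p* = 41.7429.
At q = 18: demand price = 73.5 − 0.75·18 = 60; supply price = 29.04 + 0.3·18 = 34.44.
Δq = 42.3429 − 18 = 24.3429; wedge = 60 − 34.44 = 25.56.
Welfare loss = ½ × 24.3429 × 25.56 = $311.10 million.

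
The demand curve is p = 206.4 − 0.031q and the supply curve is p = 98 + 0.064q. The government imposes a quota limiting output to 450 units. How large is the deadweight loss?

22683.80

Competitive equilibrium: 206.4 − 0.031q = 98 + 0.064q → q* = 1141.0526, p* = 171.0274.
At q = 450: demand price = 206.4 − 0.031·450 = 192.45; supply price = 98 + 0.064·450 = 126.8.
Δq = 1141.0526 − 450 = 691.0526; wedge = 192.45 − 126.8 = 65.65.
DWL = ½ × 691.0526 × 65.65 = 22683.80.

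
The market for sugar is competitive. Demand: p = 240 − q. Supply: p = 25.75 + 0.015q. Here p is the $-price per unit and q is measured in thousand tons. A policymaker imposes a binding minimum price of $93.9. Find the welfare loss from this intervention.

$2143.12 thousand

Competitive equilibrium: 240 − q = 25.75 + 0.015q → q* = 211.08374, p* = 28.91626.
At the floor p = 93.9, quantity demanded = (240 − 93.9)/1 = 146.1.
Sellers' marginal cost at q' = 146.1: 25.75 + 0.015·146.1 = 27.9415.
Δq = 211.08374 − 146.1 = 64.98374; wedge = 93.9 − 27.9415 = 65.9585.
The triangle = ½ × 64.98374 × 65.9585 = $2143.12 thousand.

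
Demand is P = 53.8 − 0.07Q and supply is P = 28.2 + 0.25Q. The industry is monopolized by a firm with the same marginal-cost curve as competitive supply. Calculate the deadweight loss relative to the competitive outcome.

Competitive equilibrium: 53.8 − 0.07Q = 28.2 + 0.25Q → Q* = 80, P* = 48.2.
Marginal revenue: MR = 53.8 − 0.14Q. Set MR = MC: 53.8 − 0.14Q = 28.2 + 0.25Q → Q_m = 65.641.
Price P_m = 53.8 − 0.07·65.641 = 49.2051; MC(Q_m) = 28.2 + 0.25·65.641 = 44.6103.
Competitive Q* = 80, so ΔQ = 14.359; wedge = 49.2051 − 44.6103 = 4.5948.
Welfare loss = ½ × 14.359 × 4.5948 = 32.99.

32.99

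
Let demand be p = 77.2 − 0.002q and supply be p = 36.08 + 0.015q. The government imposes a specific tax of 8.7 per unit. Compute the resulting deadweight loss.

2226.18

Competitive equilibrium: 77.2 − 0.002q = 36.08 + 0.015q → q* = 2418.8235, p* = 72.3624.
With the tax, the buyer price exceeds the seller price by 8.7: (77.2 − 0.002q) − (36.08 + 0.015q) = 8.7 → q' = 1907.0588.
Δq = 2418.8235 − 1907.0588 = 511.7647; the wedge equals the tax, 8.7.
Welfare loss = ½ × 511.7647 × 8.7 = 2226.18.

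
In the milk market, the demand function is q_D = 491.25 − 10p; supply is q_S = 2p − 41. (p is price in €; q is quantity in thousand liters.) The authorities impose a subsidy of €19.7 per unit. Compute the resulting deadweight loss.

In inverse form: demand p = 49.125 − 0.1q, supply p = 20.5 + 0.5q.
Competitive equilibrium: 49.125 − 0.1q = 20.5 + 0.5q → q* = 47.7083, p* = 44.3542.
The subsidy lowers effective supply by 19.7: p = 0.8 + 0.5q.
New quantity: 49.125 − 0.1q = 0.8 + 0.5q → q' = 80.5417.
Overproduction Δq = 80.5417 − 47.7083 = 32.8334; wedge = subsidy = 19.7.
DWL = ½ × 32.8334 × 19.7 = €323.41 thousand.

€323.41 thousand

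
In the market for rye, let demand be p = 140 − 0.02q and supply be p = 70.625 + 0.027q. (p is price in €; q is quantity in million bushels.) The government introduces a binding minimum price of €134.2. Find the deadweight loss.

€33058.56 million

Competitive equilibrium: 140 − 0.02q = 70.625 + 0.027q → q* = 1476.0638, p* = 110.4787.
At the floor p = 134.2, quantity demanded = (140 − 134.2)/0.02 = 290.
Sellers' marginal cost at q' = 290: 70.625 + 0.027·290 = 78.455.
Δq = 1476.0638 − 290 = 1186.0638; wedge = 134.2 − 78.455 = 55.745.
The triangle = ½ × 1186.0638 × 55.745 = €33058.56 million.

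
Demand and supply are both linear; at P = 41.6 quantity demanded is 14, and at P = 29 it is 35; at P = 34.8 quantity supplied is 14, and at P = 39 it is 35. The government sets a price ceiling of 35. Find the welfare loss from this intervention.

Demand slope = (29 − 41.6)/(35 − 14) = −0.6, so P = 50 − 0.6Q.
Supply slope = (39 − 34.8)/(35 − 14) = 0.2, so P = 32 + 0.2Q.
Competitive equilibrium: 50 − 0.6Q = 32 + 0.2Q → Q* = 22.5, P* = 36.5.
At the ceiling P = 35, quantity supplied = (35 − 32)/0.2 = 15.
Willingness to pay at Q' = 15: 50 − 0.6·15 = 41.
ΔQ = 22.5 − 15 = 7.5; wedge = 41 − 35 = 6.
DWL = ½ × 7.5 × 6 = 22.50.

22.50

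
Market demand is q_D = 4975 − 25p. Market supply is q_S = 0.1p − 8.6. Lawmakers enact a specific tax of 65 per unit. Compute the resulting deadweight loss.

In inverse form: demand p = 199 − 0.04q, supply p = 86 + 10q.
Competitive equilibrium: 199 − 0.04q = 86 + 10q → q* = 11.255, p* = 198.5498.
With the tax, the buyer price exceeds the seller price by 65: (199 − 0.04q) − (86 + 10q) = 65 → q' = 4.7809.
Δq = 11.255 − 4.7809 = 6.4741; the wedge equals the tax, 65.
Welfare loss = ½ × 6.4741 × 65 = 210.41.

210.41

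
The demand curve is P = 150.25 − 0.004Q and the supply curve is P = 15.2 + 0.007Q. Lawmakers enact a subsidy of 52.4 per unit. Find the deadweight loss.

124807.27

Competitive equilibrium: 150.25 − 0.004Q = 15.2 + 0.007Q → Q* = 12277.2727, P* = 101.1409.
The subsidy lowers effective supply by 52.4: P = 0.007Q − 37.2.
New quantity: 150.25 − 0.004Q = 0.007Q − 37.2 → Q' = 17040.9091.
Overproduction ΔQ = 17040.9091 − 12277.2727 = 4763.6364; wedge = subsidy = 52.4.
Welfare loss = ½ × 4763.6364 × 52.4 = 124807.27.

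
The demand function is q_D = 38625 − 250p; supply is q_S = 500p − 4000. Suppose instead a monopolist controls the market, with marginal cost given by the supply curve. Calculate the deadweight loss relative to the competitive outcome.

In inverse form: demand p = 154.5 − 0.004q, supply p = 8 + 0.002q.
Competitive equilibrium: 154.5 − 0.004q = 8 + 0.002q → q* = 24416.6667, p* = 56.8333.
Marginal revenue: MR = 154.5 − 0.008q. Set MR = MC: 154.5 − 0.008q = 8 + 0.002q → q_m = 14650.
Price p_m = 154.5 − 0.004·14650 = 95.9; MC(q_m) = 8 + 0.002·14650 = 37.3.
Competitive q* = 24416.6667, so Δq = 9766.6667; wedge = 95.9 − 37.3 = 58.6.
Deadweight loss = ½ × 9766.6667 × 58.6 = 286163.33.

286163.33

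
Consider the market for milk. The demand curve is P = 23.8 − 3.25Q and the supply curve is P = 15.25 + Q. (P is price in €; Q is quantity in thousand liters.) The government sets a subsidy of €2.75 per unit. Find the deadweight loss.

€0.89 thousand

Competitive equilibrium: 23.8 − 3.25Q = 15.25 + Q → Q* = 2.0118, P* = 17.2618.
The subsidy lowers effective supply by 2.75: P = 12.5 + Q.
New quantity: 23.8 − 3.25Q = 12.5 + Q → Q' = 2.6588.
Overproduction ΔQ = 2.6588 − 2.0118 = 0.647; wedge = subsidy = 2.75.
The triangle = ½ × 0.647 × 2.75 = €0.89 thousand.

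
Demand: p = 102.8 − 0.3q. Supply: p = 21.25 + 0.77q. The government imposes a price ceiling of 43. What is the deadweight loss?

1231.01

Competitive equilibrium: 102.8 − 0.3q = 21.25 + 0.77q → q* = 76.215, p* = 79.9355.
At the ceiling p = 43, quantity supplied = (43 − 21.25)/0.77 = 28.2468.
Willingness to pay at q' = 28.2468: 102.8 − 0.3·28.2468 = 94.326.
Δq = 76.215 − 28.2468 = 47.9682; wedge = 94.326 − 43 = 51.326.
Welfare loss = ½ × 47.9682 × 51.326 = 1231.01.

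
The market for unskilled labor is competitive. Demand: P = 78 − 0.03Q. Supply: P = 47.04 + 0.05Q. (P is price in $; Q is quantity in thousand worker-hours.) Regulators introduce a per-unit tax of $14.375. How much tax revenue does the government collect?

$2980.12 thousand

Competitive equilibrium: 78 − 0.03Q = 47.04 + 0.05Q → Q* = 387, P* = 66.39.
With the tax, the buyer price exceeds the seller price by 14.375: (78 − 0.03Q) − (47.04 + 0.05Q) = 14.375 → Q' = 207.3125.
Tax revenue = 14.375 × 207.3125 = $2980.12 thousand.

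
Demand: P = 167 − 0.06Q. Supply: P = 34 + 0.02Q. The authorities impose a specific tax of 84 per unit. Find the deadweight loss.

44100

Competitive equilibrium: 167 − 0.06Q = 34 + 0.02Q → Q* = 1662.5, P* = 67.25.
With the tax, the buyer price exceeds the seller price by 84: (167 − 0.06Q) − (34 + 0.02Q) = 84 → Q' = 612.5.
ΔQ = 1662.5 − 612.5 = 1050; the wedge equals the tax, 84.
Deadweight loss = ½ × 1050 × 84 = 44100.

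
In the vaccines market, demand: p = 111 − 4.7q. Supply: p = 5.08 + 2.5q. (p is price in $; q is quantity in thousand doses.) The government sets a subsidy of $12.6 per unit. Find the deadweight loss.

$11.025 thousand

Competitive equilibrium: 111 − 4.7q = 5.08 + 2.5q → q* = 14.7111, p* = 41.8578.
The subsidy lowers effective supply by 12.6: p = 2.5q − 7.52.
New quantity: 111 − 4.7q = 2.5q − 7.52 → q' = 16.4611.
Overproduction Δq = 16.4611 − 14.7111 = 1.75; wedge = subsidy = 12.6.
Welfare loss = ½ × 1.75 × 12.6 = $11.025 thousand.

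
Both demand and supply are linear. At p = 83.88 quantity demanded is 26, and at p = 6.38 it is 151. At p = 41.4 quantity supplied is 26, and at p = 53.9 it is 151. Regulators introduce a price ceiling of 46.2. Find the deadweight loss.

Demand slope = (6.38 − 83.88)/(151 − 26) = −0.62, so p = 100 − 0.62q.
Supply slope = (53.9 − 41.4)/(151 − 26) = 0.1, so p = 38.8 + 0.1q.
Competitive equilibrium: 100 − 0.62q = 38.8 + 0.1q → q* = 85, p* = 47.3.
At the ceiling p = 46.2, quantity supplied = (46.2 − 38.8)/0.1 = 74.
Willingness to pay at q' = 74: 100 − 0.62·74 = 54.12.
Δq = 85 − 74 = 11; wedge = 54.12 − 46.2 = 7.92.
Welfare loss = ½ × 11 × 7.92 = 43.56.

43.56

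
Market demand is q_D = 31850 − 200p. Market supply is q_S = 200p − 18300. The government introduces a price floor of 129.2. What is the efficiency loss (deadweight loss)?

2926.125

In inverse form: demand p = 159.25 − 0.005q, supply p = 91.5 + 0.005q.
Competitive equilibrium: 159.25 − 0.005q = 91.5 + 0.005q → q* = 6775, p* = 125.375.
At the floor p = 129.2, quantity demanded = (159.25 − 129.2)/0.005 = 6010.
Sellers' marginal cost at q' = 6010: 91.5 + 0.005·6010 = 121.55.
Δq = 6775 − 6010 = 765; wedge = 129.2 − 121.55 = 7.65.
DWL = ½ × 765 × 7.65 = 2926.125.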